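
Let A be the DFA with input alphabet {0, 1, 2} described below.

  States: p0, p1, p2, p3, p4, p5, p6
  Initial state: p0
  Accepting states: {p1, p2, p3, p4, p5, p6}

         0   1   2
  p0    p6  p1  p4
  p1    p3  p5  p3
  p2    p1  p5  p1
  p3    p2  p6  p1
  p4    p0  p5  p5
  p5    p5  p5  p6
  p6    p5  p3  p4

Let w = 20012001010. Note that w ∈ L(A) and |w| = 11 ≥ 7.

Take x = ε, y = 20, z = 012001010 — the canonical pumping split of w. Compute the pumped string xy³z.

xy^3z = ε·20·20·20·012001010 = 202020012001010.
Reading y = 20 takes A from p0 back to p0, so after x·y·y·y the machine is still in p0, and z then leads to the accepting state p5. Hence 202020012001010 ∈ L(A).

202020012001010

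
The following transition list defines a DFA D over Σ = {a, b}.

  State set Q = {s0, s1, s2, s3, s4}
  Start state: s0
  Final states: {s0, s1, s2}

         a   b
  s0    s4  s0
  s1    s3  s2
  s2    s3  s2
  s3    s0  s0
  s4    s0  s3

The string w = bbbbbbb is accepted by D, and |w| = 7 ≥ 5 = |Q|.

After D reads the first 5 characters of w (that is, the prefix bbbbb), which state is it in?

State sequence: s0 -b-> s0 -b-> s0 -b-> s0 -b-> s0 -b-> s0

After reading 5 characters, D is in state s0.

s0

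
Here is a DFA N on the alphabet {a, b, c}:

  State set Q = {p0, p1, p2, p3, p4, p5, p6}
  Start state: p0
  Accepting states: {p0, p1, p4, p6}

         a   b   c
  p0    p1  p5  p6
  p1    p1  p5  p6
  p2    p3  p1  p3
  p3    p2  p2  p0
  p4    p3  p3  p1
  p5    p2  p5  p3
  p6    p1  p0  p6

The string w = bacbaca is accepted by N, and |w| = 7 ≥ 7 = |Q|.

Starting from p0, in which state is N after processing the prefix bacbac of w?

Run of N on the first 6 characters of w = b a c b a c:
  step 0: p0  (start)
  step 1: p5  (read b: p0→p5)
  step 2: p2  (read a: p5→p2)
  step 3: p3  (read c: p2→p3)
  step 4: p2  (read b: p3→p2)
  step 5: p3  (read a: p2→p3)
  step 6: p0  (read c: p3→p0)

After reading 6 characters, N is in state p0.
(This kind of state-tracing is the core of the pumping-lemma construction: with 7 states, pigeonhole forces a repeat within the first 7 steps.)

p0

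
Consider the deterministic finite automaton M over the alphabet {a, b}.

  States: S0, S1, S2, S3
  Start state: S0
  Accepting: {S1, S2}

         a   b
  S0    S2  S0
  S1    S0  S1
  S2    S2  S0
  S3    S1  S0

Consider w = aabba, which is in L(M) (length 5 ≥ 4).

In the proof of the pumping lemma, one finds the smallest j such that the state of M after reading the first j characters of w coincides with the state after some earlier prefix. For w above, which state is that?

S2

Run of M on w = a a b b a:
  step 0: S0  (start)
  step 1: S2  (read a: S0→S2)
  step 2: S2  (read a: S2→S2)   ← first repeat (S2 seen earlier)
  step 3: S0  (read b: S2→S0)
  step 4: S0  (read b: S0→S0)
  step 5: S2  (read a: S0→S2)

The earliest repeat is at step j = 2: M is in S2, which it already visited at step i = 1.
Since M has 4 states, any run of length ≥ 4 visits 4+1 states, so by pigeonhole some state repeats within the first 4 steps — that repeat gives the pumpable loop.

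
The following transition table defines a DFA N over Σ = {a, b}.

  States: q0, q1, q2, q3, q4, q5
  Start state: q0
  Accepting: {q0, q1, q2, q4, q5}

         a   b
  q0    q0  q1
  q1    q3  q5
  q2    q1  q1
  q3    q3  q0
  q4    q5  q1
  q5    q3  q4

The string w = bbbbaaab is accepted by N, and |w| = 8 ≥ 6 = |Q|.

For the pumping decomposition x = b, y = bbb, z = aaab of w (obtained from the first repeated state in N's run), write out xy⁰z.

xy⁰z = xz = b·aaab = baaab.
Reading y = bbb takes N from q1 back to q1, so after x the machine is still in q1, and z then leads to the accepting state q0. Hence baaab ∈ L(N).

baaab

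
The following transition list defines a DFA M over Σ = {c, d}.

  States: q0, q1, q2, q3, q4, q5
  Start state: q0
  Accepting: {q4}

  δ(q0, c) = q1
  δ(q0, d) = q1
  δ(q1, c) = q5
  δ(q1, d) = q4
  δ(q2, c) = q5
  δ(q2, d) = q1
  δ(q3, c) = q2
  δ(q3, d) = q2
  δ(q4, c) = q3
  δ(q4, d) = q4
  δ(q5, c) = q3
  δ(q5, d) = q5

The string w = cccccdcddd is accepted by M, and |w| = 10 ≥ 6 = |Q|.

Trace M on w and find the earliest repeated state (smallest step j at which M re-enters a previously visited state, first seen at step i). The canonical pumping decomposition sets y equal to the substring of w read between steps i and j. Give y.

ccc

State sequence: q0 -c-> q1 -c-> q5 -c-> q3 -c-> q2 -c-> q5 -d-> q5 -c-> q3 -d-> q2 -d-> q1 -d-> q4
First repeat at step 5: q5 was already visited.

So i = 2, j = 5, giving x = w[0:2] = cc, y = w[2:5] = ccc, z = w[5:10] = dcddd.
Check: |xy| = 5 ≤ 6 and |y| = 3 ≥ 1. Reading y takes M from q5 back to q5, so every xyⁱz is accepted.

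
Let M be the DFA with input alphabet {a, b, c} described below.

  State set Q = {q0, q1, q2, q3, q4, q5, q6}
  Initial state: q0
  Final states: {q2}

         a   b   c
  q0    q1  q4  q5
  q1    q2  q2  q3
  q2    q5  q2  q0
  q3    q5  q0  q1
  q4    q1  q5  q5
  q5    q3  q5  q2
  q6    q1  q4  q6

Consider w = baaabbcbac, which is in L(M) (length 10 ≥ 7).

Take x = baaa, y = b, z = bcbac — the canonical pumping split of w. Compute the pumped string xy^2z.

baaabbbcbac

xy^2z = baaa·b·b·bcbac = baaabbbcbac.
Reading y = b takes M from q5 back to q5, so after x·y·y the machine is still in q5, and z then leads to the accepting state q2. Hence baaabbbcbac ∈ L(M).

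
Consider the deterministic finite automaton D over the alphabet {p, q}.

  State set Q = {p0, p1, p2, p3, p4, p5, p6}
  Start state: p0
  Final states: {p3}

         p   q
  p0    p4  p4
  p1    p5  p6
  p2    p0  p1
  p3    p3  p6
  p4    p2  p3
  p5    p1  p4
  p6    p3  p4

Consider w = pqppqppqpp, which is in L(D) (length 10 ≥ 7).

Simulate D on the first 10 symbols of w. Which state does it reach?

p3

State sequence: p0 -p-> p4 -q-> p3 -p-> p3 -p-> p3 -q-> p6 -p-> p3 -p-> p3 -q-> p6 -p-> p3 -p-> p3

After reading 10 characters, D is in state p3.
(This kind of state-tracing is the core of the pumping-lemma construction: with 7 states, pigeonhole forces a repeat within the first 7 steps.)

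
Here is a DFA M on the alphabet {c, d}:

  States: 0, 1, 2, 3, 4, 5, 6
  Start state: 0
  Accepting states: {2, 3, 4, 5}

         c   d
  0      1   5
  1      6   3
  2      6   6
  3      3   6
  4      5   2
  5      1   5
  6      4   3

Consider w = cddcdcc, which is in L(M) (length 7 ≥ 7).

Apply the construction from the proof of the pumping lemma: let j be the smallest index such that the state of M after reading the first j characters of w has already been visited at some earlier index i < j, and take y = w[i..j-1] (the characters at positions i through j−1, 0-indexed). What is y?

cdc

State sequence: 0 -c-> 1 -d-> 3 -d-> 6 -c-> 4 -d-> 2 -c-> 6 -c-> 4
First repeat at step 6: 6 was already visited.

So i = 3, j = 6, giving x = w[0:3] = cdd, y = w[3:6] = cdc, z = w[6:7] = c.
Check: |xy| = 6 ≤ 7 and |y| = 3 ≥ 1. Reading y takes M from 6 back to 6, so every xyⁱz is accepted.
Pumping length from the standard proof: p = 7 (the number of states). The repeated state found above gives |xy| = j ≤ 7 and |y| = j − i ≥ 1.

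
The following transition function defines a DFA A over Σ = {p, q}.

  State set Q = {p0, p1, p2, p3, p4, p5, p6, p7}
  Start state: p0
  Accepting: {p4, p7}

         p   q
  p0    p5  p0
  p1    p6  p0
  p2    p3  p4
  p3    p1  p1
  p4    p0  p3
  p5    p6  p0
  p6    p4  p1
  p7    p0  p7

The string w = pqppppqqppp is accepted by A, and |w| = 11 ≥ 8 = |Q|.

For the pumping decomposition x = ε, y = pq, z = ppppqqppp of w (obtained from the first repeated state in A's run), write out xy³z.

pqpqpqppppqqppp

xy^3z = ε·pq·pq·pq·ppppqqppp = pqpqpqppppqqppp.
Reading y = pq takes A from p0 back to p0, so after x·y·y·y the machine is still in p0, and z then leads to the accepting state p4. Hence pqpqpqppppqqppp ∈ L(A).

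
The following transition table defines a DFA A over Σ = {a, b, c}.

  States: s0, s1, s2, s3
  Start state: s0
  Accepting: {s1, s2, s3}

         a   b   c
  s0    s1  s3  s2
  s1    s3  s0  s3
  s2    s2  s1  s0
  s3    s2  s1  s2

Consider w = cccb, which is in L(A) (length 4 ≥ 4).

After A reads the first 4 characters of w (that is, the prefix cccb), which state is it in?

s1

Run of A on the first 4 characters of w = c c c b:
  step 0: s0  (start)
  step 1: s2  (read c: s0→s2)
  step 2: s0  (read c: s2→s0)
  step 3: s2  (read c: s0→s2)
  step 4: s1  (read b: s2→s1)

After reading 4 characters, A is in state s1.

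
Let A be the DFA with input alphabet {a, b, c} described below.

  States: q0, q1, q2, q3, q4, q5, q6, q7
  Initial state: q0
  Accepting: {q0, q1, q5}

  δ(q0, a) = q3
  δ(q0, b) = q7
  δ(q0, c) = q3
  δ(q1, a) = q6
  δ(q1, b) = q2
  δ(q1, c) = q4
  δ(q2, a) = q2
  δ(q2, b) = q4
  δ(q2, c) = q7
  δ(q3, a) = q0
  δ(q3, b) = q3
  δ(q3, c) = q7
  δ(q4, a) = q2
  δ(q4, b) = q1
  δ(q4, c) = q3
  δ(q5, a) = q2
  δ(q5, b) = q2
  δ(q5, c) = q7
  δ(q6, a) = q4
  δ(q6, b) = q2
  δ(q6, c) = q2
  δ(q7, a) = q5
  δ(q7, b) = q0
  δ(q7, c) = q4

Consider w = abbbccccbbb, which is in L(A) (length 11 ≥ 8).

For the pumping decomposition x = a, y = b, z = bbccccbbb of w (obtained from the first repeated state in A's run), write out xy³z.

xy^3z = a·b·b·b·bbccccbbb = abbbbbccccbbb.
Reading y = b takes A from q3 back to q3, so after x·y·y·y the machine is still in q3, and z then leads to the accepting state q0. Hence abbbbbccccbbb ∈ L(A).

abbbbbccccbbb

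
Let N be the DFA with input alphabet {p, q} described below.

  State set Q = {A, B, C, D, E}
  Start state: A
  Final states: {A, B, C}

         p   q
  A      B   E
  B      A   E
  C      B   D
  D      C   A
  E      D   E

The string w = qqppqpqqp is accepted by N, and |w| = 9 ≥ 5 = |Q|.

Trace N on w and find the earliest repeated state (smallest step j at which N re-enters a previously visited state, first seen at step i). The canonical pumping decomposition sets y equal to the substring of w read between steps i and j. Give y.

State sequence: A -q-> E -q-> E -p-> D -p-> C -q-> D -p-> C -q-> D -q-> A -p-> B
First repeat at step 2: E was already visited.

So i = 1, j = 2, giving x = w[0:1] = q, y = w[1:2] = q, z = w[2:9] = ppqpqqp.
Check: |xy| = 2 ≤ 5 and |y| = 1 ≥ 1. Reading y takes N from E back to E, so every xyⁱz is accepted.
Pumping length from the standard proof: p = 5 (the number of states). The repeated state found above gives |xy| = j ≤ 5 and |y| = j − i ≥ 1.

q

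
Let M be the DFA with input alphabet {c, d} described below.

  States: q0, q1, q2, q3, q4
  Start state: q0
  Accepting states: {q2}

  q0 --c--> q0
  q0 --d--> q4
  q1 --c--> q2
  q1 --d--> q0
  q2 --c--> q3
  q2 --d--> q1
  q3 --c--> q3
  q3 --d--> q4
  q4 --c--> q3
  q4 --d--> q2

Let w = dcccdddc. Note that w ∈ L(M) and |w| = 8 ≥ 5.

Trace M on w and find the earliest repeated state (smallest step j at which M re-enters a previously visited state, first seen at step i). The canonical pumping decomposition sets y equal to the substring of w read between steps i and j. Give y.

State sequence: q0 -d-> q4 -c-> q3 -c-> q3 -c-> q3 -d-> q4 -d-> q2 -d-> q1 -c-> q2
First repeat at step 3: q3 was already visited.

So i = 2, j = 3, giving x = w[0:2] = dc, y = w[2:3] = c, z = w[3:8] = cdddc.
Check: |xy| = 3 ≤ 5 and |y| = 1 ≥ 1. Reading y takes M from q3 back to q3, so every xyⁱz is accepted.
Pumping length from the standard proof: p = 5 (the number of states). The repeated state found above gives |xy| = j ≤ 5 and |y| = j − i ≥ 1.

c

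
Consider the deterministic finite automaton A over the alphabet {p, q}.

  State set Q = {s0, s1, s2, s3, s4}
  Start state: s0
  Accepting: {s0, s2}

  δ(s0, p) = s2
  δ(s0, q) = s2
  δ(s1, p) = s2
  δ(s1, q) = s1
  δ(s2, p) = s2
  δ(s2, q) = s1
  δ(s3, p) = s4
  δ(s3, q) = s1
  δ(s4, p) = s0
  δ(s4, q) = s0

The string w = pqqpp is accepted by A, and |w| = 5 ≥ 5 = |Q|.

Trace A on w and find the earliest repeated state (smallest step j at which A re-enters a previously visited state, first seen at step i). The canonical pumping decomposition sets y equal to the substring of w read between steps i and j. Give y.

Run of A on w = p q q p p:
  step 0: s0  (start)
  step 1: s2  (read p: s0→s2)
  step 2: s1  (read q: s2→s1)
  step 3: s1  (read q: s1→s1)   ← first repeat (s1 seen earlier)
  step 4: s2  (read p: s1→s2)
  step 5: s2  (read p: s2→s2)

So i = 2, j = 3, giving x = w[0:2] = pq, y = w[2:3] = q, z = w[3:5] = pp.
Check: |xy| = 3 ≤ 5 and |y| = 1 ≥ 1. Reading y takes A from s1 back to s1, so every xyⁱz is accepted.

q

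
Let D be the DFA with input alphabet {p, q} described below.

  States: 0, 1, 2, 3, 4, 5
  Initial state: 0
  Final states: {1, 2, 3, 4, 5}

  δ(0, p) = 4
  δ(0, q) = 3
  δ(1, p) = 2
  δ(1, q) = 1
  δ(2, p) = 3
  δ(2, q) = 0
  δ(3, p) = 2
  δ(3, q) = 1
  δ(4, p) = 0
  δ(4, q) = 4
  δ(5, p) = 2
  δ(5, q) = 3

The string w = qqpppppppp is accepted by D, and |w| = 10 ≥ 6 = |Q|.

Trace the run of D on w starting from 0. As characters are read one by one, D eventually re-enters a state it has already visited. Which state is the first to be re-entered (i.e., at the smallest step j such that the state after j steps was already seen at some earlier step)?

State sequence: 0 -q-> 3 -q-> 1 -p-> 2 -p-> 3 -p-> 2 -p-> 3 -p-> 2 -p-> 3 -p-> 2 -p-> 3
First repeat at step 4: 3 was already visited.

The earliest repeat is at step j = 4: D is in 3, which it already visited at step i = 1.
The DFA has 6 states, so the proof of the pumping lemma guarantees a repeated state among the first 6+1 visited; the segment between the two visits is the pumpable y.

3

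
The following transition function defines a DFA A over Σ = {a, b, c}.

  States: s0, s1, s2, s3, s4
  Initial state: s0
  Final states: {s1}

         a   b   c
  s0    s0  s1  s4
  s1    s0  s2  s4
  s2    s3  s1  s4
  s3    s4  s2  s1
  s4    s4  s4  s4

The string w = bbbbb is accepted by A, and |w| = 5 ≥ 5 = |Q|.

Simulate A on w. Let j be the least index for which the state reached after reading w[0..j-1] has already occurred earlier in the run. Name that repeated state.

s1

State sequence: s0 -b-> s1 -b-> s2 -b-> s1 -b-> s2 -b-> s1
First repeat at step 3: s1 was already visited.

The earliest repeat is at step j = 3: A is in s1, which it already visited at step i = 1.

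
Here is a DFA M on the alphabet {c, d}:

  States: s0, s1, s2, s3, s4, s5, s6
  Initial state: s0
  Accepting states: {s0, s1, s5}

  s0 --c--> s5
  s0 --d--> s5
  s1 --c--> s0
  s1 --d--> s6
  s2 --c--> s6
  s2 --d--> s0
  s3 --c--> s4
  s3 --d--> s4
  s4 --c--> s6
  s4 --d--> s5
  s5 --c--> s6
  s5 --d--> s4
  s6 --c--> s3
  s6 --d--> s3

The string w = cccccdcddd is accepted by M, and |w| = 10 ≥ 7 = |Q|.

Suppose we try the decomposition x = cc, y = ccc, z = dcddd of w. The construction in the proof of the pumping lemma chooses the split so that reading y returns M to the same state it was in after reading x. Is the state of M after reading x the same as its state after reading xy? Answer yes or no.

State sequence: s0 -c-> s5 -c-> s6 -c-> s3 -c-> s4 -c-> s6

After x (step 2): s6. After xy (step 5): s6.
They match, so y = ccc drives M around a cycle from s6 back to itself; pumping y any number of times keeps M in s6 before reading z, and xyⁱz ∈ L(M) for every i ≥ 0.

yes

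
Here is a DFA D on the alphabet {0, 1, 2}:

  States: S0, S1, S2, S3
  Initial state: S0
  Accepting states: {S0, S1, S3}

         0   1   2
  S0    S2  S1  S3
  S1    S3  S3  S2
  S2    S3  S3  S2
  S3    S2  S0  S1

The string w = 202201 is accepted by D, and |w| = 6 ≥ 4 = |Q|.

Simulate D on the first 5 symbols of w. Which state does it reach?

S3

State sequence: S0 -2-> S3 -0-> S2 -2-> S2 -2-> S2 -0-> S3

After reading 5 characters, D is in state S3.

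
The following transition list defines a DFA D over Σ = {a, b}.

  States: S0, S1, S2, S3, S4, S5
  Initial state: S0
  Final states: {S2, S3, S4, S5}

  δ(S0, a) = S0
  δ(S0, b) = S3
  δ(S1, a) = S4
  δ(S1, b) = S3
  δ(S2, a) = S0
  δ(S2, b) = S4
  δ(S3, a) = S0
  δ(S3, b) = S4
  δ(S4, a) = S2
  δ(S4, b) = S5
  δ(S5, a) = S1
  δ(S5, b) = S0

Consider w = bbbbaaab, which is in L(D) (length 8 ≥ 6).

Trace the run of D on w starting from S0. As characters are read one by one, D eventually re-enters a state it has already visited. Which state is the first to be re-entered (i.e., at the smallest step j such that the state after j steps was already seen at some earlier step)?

S0

Run of D on w = b b b b a a a b:
  step 0: S0  (start)
  step 1: S3  (read b: S0→S3)
  step 2: S4  (read b: S3→S4)
  step 3: S5  (read b: S4→S5)
  step 4: S0  (read b: S5→S0)   ← first repeat (S0 seen earlier)
  step 5: S0  (read a: S0→S0)
  step 6: S0  (read a: S0→S0)
  step 7: S0  (read a: S0→S0)
  step 8: S3  (read b: S0→S3)

The earliest repeat is at step j = 4: D is in S0, which it already visited at step i = 0.
With |Q| = 6, pigeonhole forces a state repeat no later than step 6; the substring read between the first and second visits to that state can be pumped.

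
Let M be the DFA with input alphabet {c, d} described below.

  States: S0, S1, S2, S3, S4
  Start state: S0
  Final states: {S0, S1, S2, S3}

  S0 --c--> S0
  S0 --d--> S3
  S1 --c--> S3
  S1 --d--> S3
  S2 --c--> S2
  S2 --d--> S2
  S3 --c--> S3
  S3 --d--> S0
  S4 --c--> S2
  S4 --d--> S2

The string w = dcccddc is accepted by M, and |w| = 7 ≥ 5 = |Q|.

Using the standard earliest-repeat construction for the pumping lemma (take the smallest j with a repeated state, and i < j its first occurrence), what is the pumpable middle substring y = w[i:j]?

c

Run of M on w = d c c c d d c:
  step 0: S0  (start)
  step 1: S3  (read d: S0→S3)
  step 2: S3  (read c: S3→S3)   ← first repeat (S3 seen earlier)
  step 3: S3  (read c: S3→S3)
  step 4: S3  (read c: S3→S3)
  step 5: S0  (read d: S3→S0)
  step 6: S3  (read d: S0→S3)
  step 7: S3  (read c: S3→S3)

So i = 1, j = 2, giving x = w[0:1] = d, y = w[1:2] = c, z = w[2:7] = ccddc.
Check: |xy| = 2 ≤ 5 and |y| = 1 ≥ 1. Reading y takes M from S3 back to S3, so every xyⁱz is accepted.
With |Q| = 5, pigeonhole forces a state repeat no later than step 5; the substring read between the first and second visits to that state can be pumped.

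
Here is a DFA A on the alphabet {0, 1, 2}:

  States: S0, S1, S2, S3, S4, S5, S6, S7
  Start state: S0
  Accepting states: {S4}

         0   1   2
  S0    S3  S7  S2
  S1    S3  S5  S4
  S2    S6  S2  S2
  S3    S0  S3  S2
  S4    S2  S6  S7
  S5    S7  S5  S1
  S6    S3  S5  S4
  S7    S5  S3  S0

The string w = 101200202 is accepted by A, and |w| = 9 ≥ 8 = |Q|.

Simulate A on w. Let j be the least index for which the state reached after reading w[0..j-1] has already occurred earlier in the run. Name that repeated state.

Run of A on w = 1 0 1 2 0 0 2 0 2:
  step 0: S0  (start)
  step 1: S7  (read 1: S0→S7)
  step 2: S5  (read 0: S7→S5)
  step 3: S5  (read 1: S5→S5)   ← first repeat (S5 seen earlier)
  step 4: S1  (read 2: S5→S1)
  step 5: S3  (read 0: S1→S3)
  step 6: S0  (read 0: S3→S0)
  step 7: S2  (read 2: S0→S2)
  step 8: S6  (read 0: S2→S6)
  step 9: S4  (read 2: S6→S4)

The earliest repeat is at step j = 3: A is in S5, which it already visited at step i = 2.

S5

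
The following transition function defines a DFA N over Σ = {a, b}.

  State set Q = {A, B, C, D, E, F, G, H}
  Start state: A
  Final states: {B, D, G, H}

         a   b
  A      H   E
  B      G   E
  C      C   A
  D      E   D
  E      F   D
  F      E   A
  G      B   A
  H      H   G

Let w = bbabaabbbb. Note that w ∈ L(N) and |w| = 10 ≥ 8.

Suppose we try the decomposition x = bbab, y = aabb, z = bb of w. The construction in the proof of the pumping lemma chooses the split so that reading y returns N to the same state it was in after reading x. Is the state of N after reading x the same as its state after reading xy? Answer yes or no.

State sequence: A -b-> E -b-> D -a-> E -b-> D -a-> E -a-> F -b-> A -b-> E

After x (step 4): D. After xy (step 8): E.
They differ (D ≠ E), so y is not a cycle from the state after x; this split is not the one the pumping-lemma construction produces, and pumping y need not keep the string in L(N).

no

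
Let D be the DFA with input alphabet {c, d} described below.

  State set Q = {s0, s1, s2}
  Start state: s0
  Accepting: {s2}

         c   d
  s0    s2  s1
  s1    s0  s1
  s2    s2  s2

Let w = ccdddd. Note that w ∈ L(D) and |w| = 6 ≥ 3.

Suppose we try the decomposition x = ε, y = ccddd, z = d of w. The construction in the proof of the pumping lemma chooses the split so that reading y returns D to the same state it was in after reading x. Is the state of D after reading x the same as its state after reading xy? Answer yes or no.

Run of D on the first 5 characters of w = c c d d d:
  step 0: s0  (start)
  step 1: s2  (read c: s0→s2)
  step 2: s2  (read c: s2→s2)
  step 3: s2  (read d: s2→s2)
  step 4: s2  (read d: s2→s2)
  step 5: s2  (read d: s2→s2)

After x (step 0): s0. After xy (step 5): s2.
They differ (s0 ≠ s2), so y is not a cycle from the state after x; this split is not the one the pumping-lemma construction produces, and pumping y need not keep the string in L(D).

no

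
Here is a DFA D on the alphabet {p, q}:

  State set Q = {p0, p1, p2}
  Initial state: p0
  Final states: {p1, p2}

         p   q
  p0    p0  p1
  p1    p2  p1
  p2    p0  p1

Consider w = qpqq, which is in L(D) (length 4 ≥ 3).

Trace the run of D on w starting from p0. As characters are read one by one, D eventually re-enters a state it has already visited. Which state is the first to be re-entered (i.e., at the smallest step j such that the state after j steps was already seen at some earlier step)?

Run of D on w = q p q q:
  step 0: p0  (start)
  step 1: p1  (read q: p0→p1)
  step 2: p2  (read p: p1→p2)
  step 3: p1  (read q: p2→p1)   ← first repeat (p1 seen earlier)
  step 4: p1  (read q: p1→p1)

The earliest repeat is at step j = 3: D is in p1, which it already visited at step i = 1.
With |Q| = 3, pigeonhole forces a state repeat no later than step 3; the substring read between the first and second visits to that state can be pumped.

p1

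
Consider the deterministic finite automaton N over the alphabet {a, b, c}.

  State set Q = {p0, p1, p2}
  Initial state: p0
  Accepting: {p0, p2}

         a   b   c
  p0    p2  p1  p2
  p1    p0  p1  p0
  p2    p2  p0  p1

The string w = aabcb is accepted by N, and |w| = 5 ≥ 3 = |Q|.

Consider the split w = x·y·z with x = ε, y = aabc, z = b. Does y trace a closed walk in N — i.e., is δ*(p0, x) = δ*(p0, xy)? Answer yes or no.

no

Run of N on the first 4 characters of w = a a b c:
  step 0: p0  (start)
  step 1: p2  (read a: p0→p2)
  step 2: p2  (read a: p2→p2)
  step 3: p0  (read b: p2→p0)
  step 4: p2  (read c: p0→p2)

After x (step 0): p0. After xy (step 4): p2.
They differ (p0 ≠ p2), so y is not a cycle from the state after x; this split is not the one the pumping-lemma construction produces, and pumping y need not keep the string in L(N).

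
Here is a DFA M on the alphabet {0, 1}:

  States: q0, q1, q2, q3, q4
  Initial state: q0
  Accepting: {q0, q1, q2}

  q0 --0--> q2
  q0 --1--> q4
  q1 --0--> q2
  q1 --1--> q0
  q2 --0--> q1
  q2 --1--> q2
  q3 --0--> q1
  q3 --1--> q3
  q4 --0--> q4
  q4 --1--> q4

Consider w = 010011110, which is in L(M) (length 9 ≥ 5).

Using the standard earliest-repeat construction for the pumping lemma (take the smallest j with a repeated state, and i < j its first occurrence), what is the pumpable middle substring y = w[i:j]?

1

State sequence: q0 -0-> q2 -1-> q2 -0-> q1 -0-> q2 -1-> q2 -1-> q2 -1-> q2 -1-> q2 -0-> q1
First repeat at step 2: q2 was already visited.

So i = 1, j = 2, giving x = w[0:1] = 0, y = w[1:2] = 1, z = w[2:9] = 0011110.
Check: |xy| = 2 ≤ 5 and |y| = 1 ≥ 1. Reading y takes M from q2 back to q2, so every xyⁱz is accepted.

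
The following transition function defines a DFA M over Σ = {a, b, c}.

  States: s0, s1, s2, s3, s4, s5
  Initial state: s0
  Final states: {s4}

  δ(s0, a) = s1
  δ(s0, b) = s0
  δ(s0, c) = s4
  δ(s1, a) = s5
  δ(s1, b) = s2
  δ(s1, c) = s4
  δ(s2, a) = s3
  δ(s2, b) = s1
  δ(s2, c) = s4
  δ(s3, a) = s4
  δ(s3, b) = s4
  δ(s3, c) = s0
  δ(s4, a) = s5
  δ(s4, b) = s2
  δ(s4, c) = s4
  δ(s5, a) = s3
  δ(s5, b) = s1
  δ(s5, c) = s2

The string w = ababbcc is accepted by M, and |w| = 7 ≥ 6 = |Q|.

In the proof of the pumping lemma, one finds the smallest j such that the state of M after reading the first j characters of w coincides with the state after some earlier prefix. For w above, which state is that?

State sequence: s0 -a-> s1 -b-> s2 -a-> s3 -b-> s4 -b-> s2 -c-> s4 -c-> s4
First repeat at step 5: s2 was already visited.

The earliest repeat is at step j = 5: M is in s2, which it already visited at step i = 2.
The DFA has 6 states, so the proof of the pumping lemma guarantees a repeated state among the first 6+1 visited; the segment between the two visits is the pumpable y.

s2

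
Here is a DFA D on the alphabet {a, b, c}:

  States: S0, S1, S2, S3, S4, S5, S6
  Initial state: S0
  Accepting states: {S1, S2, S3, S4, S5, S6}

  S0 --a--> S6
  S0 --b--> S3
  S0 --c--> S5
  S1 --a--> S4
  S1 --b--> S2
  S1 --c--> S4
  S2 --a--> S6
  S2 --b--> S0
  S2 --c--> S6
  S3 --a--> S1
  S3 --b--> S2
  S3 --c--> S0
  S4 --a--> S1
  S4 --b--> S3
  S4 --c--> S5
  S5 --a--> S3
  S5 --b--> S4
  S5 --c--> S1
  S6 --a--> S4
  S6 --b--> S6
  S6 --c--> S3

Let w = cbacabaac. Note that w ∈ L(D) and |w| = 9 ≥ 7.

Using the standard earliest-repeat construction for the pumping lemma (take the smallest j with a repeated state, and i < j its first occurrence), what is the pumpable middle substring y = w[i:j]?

ac

State sequence: S0 -c-> S5 -b-> S4 -a-> S1 -c-> S4 -a-> S1 -b-> S2 -a-> S6 -a-> S4 -c-> S5
First repeat at step 4: S4 was already visited.

So i = 2, j = 4, giving x = w[0:2] = cb, y = w[2:4] = ac, z = w[4:9] = abaac.
Check: |xy| = 4 ≤ 7 and |y| = 2 ≥ 1. Reading y takes D from S4 back to S4, so every xyⁱz is accepted.
Pumping length from the standard proof: p = 7 (the number of states). The repeated state found above gives |xy| = j ≤ 7 and |y| = j − i ≥ 1.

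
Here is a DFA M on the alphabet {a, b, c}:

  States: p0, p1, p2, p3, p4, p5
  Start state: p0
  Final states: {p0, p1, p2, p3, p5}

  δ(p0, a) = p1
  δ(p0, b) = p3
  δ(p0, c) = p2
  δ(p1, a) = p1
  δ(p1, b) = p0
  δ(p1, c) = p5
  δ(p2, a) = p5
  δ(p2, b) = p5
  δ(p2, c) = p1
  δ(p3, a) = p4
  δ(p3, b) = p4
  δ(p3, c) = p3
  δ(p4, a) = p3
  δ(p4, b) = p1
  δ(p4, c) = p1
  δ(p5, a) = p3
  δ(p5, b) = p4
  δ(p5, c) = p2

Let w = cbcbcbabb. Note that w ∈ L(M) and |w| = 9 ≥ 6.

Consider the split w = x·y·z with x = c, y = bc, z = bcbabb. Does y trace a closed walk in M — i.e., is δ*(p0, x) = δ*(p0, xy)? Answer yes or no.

State sequence: p0 -c-> p2 -b-> p5 -c-> p2

After x (step 1): p2. After xy (step 3): p2.
They match, so y = bc drives M around a cycle from p2 back to itself; pumping y any number of times keeps M in p2 before reading z, and xyⁱz ∈ L(M) for every i ≥ 0.

yes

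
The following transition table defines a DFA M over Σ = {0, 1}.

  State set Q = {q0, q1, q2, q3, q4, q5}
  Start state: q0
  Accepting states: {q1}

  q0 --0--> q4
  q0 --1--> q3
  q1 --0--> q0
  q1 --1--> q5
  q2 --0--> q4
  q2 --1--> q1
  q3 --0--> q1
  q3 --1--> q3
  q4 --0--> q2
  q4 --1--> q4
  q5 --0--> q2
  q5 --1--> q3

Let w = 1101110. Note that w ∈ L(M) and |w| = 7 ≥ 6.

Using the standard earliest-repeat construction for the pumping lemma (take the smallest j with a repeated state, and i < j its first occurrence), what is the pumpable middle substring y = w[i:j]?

1

Run of M on w = 1 1 0 1 1 1 0:
  step 0: q0  (start)
  step 1: q3  (read 1: q0→q3)
  step 2: q3  (read 1: q3→q3)   ← first repeat (q3 seen earlier)
  step 3: q1  (read 0: q3→q1)
  step 4: q5  (read 1: q1→q5)
  step 5: q3  (read 1: q5→q3)
  step 6: q3  (read 1: q3→q3)
  step 7: q1  (read 0: q3→q1)

So i = 1, j = 2, giving x = w[0:1] = 1, y = w[1:2] = 1, z = w[2:7] = 01110.
Check: |xy| = 2 ≤ 6 and |y| = 1 ≥ 1. Reading y takes M from q3 back to q3, so every xyⁱz is accepted.
Pumping length from the standard proof: p = 6 (the number of states). The repeated state found above gives |xy| = j ≤ 6 and |y| = j − i ≥ 1.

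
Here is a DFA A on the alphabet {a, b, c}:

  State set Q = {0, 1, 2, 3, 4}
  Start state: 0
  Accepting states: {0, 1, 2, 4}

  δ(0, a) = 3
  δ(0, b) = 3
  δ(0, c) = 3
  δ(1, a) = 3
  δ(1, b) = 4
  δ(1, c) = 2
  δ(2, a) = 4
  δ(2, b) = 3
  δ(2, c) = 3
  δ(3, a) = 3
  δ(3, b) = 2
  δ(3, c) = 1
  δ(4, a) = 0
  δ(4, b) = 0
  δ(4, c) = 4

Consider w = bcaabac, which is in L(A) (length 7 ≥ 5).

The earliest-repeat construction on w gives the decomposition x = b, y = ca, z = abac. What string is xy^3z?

xy^3z = b·ca·ca·ca·abac = bcacacaabac.
Reading y = ca takes A from 3 back to 3, so after x·y·y·y the machine is still in 3, and z then leads to the accepting state 4. Hence bcacacaabac ∈ L(A).

bcacacaabac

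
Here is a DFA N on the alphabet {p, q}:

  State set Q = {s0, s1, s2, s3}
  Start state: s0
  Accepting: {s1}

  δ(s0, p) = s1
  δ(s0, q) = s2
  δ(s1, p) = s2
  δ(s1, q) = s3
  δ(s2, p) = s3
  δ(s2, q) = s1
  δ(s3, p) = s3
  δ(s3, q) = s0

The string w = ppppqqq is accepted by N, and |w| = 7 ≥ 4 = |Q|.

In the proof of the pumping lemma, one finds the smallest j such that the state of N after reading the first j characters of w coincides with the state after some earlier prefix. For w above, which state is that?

State sequence: s0 -p-> s1 -p-> s2 -p-> s3 -p-> s3 -q-> s0 -q-> s2 -q-> s1
First repeat at step 4: s3 was already visited.

The earliest repeat is at step j = 4: N is in s3, which it already visited at step i = 3.
With |Q| = 4, pigeonhole forces a state repeat no later than step 4; the substring read between the first and second visits to that state can be pumped.

s3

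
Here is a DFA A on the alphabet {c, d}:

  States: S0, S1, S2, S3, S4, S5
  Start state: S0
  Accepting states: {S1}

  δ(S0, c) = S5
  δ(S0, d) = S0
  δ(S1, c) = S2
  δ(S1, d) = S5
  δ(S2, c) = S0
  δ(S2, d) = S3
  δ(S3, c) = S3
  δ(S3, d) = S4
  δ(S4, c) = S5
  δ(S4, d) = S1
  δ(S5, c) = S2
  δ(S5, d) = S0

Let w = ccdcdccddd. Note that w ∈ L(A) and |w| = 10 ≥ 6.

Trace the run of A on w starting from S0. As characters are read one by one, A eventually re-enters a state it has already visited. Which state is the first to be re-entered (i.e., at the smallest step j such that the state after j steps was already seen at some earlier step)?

S3

State sequence: S0 -c-> S5 -c-> S2 -d-> S3 -c-> S3 -d-> S4 -c-> S5 -c-> S2 -d-> S3 -d-> S4 -d-> S1
First repeat at step 4: S3 was already visited.

The earliest repeat is at step j = 4: A is in S3, which it already visited at step i = 3.
With |Q| = 6, pigeonhole forces a state repeat no later than step 6; the substring read between the first and second visits to that state can be pumped.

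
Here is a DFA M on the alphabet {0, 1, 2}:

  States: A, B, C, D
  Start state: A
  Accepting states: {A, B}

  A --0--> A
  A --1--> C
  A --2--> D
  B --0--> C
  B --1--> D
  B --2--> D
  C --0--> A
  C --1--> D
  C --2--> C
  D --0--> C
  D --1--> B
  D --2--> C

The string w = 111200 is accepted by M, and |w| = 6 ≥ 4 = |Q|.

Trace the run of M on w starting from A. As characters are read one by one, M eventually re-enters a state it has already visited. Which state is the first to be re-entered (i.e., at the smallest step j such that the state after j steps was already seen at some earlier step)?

D

Run of M on w = 1 1 1 2 0 0:
  step 0: A  (start)
  step 1: C  (read 1: A→C)
  step 2: D  (read 1: C→D)
  step 3: B  (read 1: D→B)
  step 4: D  (read 2: B→D)   ← first repeat (D seen earlier)
  step 5: C  (read 0: D→C)
  step 6: A  (read 0: C→A)

The earliest repeat is at step j = 4: M is in D, which it already visited at step i = 2.
Pumping length from the standard proof: p = 4 (the number of states). The repeated state found above gives |xy| = j ≤ 4 and |y| = j − i ≥ 1.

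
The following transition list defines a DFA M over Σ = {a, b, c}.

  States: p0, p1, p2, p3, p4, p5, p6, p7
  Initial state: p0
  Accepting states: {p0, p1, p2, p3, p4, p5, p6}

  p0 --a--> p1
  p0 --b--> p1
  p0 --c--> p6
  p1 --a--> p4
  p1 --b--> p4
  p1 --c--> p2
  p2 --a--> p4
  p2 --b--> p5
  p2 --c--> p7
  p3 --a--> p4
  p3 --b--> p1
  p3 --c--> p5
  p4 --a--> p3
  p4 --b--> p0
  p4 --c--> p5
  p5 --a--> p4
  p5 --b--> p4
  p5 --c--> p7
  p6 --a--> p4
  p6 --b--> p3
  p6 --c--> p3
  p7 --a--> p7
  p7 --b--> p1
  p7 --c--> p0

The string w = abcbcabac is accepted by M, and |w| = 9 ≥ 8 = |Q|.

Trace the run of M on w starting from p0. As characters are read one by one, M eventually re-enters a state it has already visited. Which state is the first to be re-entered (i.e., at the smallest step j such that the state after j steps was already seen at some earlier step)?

State sequence: p0 -a-> p1 -b-> p4 -c-> p5 -b-> p4 -c-> p5 -a-> p4 -b-> p0 -a-> p1 -c-> p2
First repeat at step 4: p4 was already visited.

The earliest repeat is at step j = 4: M is in p4, which it already visited at step i = 2.

p4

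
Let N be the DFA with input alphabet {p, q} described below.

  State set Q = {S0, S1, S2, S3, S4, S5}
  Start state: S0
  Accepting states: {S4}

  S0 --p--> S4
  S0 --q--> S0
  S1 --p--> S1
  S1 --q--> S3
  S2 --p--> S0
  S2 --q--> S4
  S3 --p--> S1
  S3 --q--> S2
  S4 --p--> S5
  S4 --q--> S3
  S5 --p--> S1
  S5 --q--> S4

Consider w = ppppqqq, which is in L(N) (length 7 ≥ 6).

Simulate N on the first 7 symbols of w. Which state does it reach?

S4

State sequence: S0 -p-> S4 -p-> S5 -p-> S1 -p-> S1 -q-> S3 -q-> S2 -q-> S4

After reading 7 characters, N is in state S4.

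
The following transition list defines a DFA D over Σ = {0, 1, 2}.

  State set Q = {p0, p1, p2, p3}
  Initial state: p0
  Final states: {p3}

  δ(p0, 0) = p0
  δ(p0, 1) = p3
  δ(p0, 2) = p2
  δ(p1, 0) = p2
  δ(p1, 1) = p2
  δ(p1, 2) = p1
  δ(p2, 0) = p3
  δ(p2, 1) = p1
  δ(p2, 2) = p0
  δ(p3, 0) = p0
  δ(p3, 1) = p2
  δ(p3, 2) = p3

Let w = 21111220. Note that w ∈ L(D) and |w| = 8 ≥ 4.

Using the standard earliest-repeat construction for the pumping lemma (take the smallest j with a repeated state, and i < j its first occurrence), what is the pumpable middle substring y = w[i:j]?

11

State sequence: p0 -2-> p2 -1-> p1 -1-> p2 -1-> p1 -1-> p2 -2-> p0 -2-> p2 -0-> p3
First repeat at step 3: p2 was already visited.

So i = 1, j = 3, giving x = w[0:1] = 2, y = w[1:3] = 11, z = w[3:8] = 11220.
Check: |xy| = 3 ≤ 4 and |y| = 2 ≥ 1. Reading y takes D from p2 back to p2, so every xyⁱz is accepted.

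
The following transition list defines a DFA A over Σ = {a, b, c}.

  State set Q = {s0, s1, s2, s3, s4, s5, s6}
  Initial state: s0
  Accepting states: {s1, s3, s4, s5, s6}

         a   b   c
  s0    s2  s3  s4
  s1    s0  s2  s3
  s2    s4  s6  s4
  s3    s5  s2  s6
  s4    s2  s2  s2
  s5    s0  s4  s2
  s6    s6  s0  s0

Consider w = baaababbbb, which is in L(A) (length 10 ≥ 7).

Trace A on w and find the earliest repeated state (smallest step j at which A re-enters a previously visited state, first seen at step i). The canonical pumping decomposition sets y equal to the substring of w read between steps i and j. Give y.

Run of A on w = b a a a b a b b b b:
  step 0: s0  (start)
  step 1: s3  (read b: s0→s3)
  step 2: s5  (read a: s3→s5)
  step 3: s0  (read a: s5→s0)   ← first repeat (s0 seen earlier)
  step 4: s2  (read a: s0→s2)
  step 5: s6  (read b: s2→s6)
  step 6: s6  (read a: s6→s6)
  step 7: s0  (read b: s6→s0)
  step 8: s3  (read b: s0→s3)
  step 9: s2  (read b: s3→s2)
  step 10: s6  (read b: s2→s6)

So i = 0, j = 3, giving x = w[0:0] = ε, y = w[0:3] = baa, z = w[3:10] = ababbbb.
Check: |xy| = 3 ≤ 7 and |y| = 3 ≥ 1. Reading y takes A from s0 back to s0, so every xyⁱz is accepted.
Pumping length from the standard proof: p = 7 (the number of states). The repeated state found above gives |xy| = j ≤ 7 and |y| = j − i ≥ 1.

baa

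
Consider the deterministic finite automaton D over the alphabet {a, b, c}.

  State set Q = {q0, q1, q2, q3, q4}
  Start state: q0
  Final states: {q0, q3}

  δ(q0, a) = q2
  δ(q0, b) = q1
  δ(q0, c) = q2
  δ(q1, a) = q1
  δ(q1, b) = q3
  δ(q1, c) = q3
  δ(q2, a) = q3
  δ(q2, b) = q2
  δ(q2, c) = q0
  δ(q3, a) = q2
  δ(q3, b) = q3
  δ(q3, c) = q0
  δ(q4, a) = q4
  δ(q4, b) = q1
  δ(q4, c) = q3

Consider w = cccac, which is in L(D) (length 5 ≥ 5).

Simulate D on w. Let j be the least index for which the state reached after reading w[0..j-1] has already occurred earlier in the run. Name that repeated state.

q0

State sequence: q0 -c-> q2 -c-> q0 -c-> q2 -a-> q3 -c-> q0
First repeat at step 2: q0 was already visited.

The earliest repeat is at step j = 2: D is in q0, which it already visited at step i = 0.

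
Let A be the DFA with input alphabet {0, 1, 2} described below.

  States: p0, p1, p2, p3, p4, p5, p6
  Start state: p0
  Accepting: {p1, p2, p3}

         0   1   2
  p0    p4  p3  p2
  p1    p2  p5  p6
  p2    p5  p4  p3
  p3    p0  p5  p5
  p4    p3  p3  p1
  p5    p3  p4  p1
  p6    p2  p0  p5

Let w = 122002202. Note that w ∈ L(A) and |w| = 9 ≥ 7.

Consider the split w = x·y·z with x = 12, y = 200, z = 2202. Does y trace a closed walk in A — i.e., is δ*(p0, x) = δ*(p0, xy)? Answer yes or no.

yes

Run of A on the first 5 characters of w = 1 2 2 0 0:
  step 0: p0  (start)
  step 1: p3  (read 1: p0→p3)
  step 2: p5  (read 2: p3→p5)
  step 3: p1  (read 2: p5→p1)
  step 4: p2  (read 0: p1→p2)
  step 5: p5  (read 0: p2→p5)

After x (step 2): p5. After xy (step 5): p5.
They match, so y = 200 drives A around a cycle from p5 back to itself; pumping y any number of times keeps A in p5 before reading z, and xyⁱz ∈ L(A) for every i ≥ 0.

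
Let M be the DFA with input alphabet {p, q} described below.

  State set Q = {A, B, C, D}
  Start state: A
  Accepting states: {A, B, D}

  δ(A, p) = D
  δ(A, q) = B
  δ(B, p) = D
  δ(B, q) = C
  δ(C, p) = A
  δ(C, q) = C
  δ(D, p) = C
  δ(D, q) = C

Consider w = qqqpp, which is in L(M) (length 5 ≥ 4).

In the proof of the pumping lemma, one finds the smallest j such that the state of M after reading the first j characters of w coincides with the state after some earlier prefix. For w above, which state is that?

C

State sequence: A -q-> B -q-> C -q-> C -p-> A -p-> D
First repeat at step 3: C was already visited.

The earliest repeat is at step j = 3: M is in C, which it already visited at step i = 2.
Pumping length from the standard proof: p = 4 (the number of states). The repeated state found above gives |xy| = j ≤ 4 and |y| = j − i ≥ 1.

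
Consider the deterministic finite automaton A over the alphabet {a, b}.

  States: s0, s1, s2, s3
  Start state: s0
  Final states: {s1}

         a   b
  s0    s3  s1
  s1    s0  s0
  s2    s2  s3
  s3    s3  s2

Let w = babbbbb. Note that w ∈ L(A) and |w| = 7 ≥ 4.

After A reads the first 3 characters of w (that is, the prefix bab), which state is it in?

State sequence: s0 -b-> s1 -a-> s0 -b-> s1

After reading 3 characters, A is in state s1.

s1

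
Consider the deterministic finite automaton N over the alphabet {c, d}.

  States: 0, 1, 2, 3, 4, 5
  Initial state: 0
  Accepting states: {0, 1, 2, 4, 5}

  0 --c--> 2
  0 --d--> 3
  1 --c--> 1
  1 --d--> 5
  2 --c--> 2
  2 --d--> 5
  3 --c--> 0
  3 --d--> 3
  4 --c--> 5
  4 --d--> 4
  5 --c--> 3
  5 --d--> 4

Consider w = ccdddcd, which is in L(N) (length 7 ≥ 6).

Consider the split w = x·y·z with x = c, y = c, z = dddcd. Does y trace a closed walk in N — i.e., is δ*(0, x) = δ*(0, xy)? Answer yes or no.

yes

State sequence: 0 -c-> 2 -c-> 2

After x (step 1): 2. After xy (step 2): 2.
They match, so y = c drives N around a cycle from 2 back to itself; pumping y any number of times keeps N in 2 before reading z, and xyⁱz ∈ L(N) for every i ≥ 0.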